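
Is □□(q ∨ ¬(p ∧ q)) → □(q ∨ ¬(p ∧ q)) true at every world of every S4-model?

Yes, valid

Tableau for the negation ¬(□□(q ∨ ¬(p ∧ q)) → □(q ∨ ¬(p ∧ q))):
1. ¬(□□(q ∨ ¬(p ∧ q)) → □(q ∨ ¬(p ∧ q))), w0
2. □□(q ∨ ¬(p ∧ q)), w0   [¬→-rule on 1]
3. ¬□(q ∨ ¬(p ∧ q)), w0   [¬→-rule on 1]
4. □(q ∨ ¬(p ∧ q)), w0   [□-rule on 2 via w0Rw0]
5. q ∨ ¬(p ∧ q), w0   [□-rule on 4 via w0Rw0]
6. ¬(p ∧ q), w0   [∨-rule on 5 (branches; this branch)]
7. ¬q, w0   [¬∧-rule on 6 (branches; this branch)]
8. ¬(q ∨ ¬(p ∧ q)), w1   [¬□-rule on 3: fresh world w1, w0Rw1]
9. ¬q, w1   [¬∨-rule on 8]
10. p ∧ q, w1   [¬∨-rule on 8]
11. p, w1   [∧-rule on 10]
12. q, w1   [∧-rule on 10]
Accessibility: w0Rw0, w0Rw1, w1Rw1
Branch closes: q and ¬q both at w1.
Every branch of the negation's tableau closes; the branch above is one of them.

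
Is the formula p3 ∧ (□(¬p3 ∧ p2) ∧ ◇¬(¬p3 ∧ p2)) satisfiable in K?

Unsatisfiable

1. p3 ∧ (□(¬p3 ∧ p2) ∧ ◇¬(¬p3 ∧ p2)), u
2. p3, u
3. □(¬p3 ∧ p2) ∧ ◇¬(¬p3 ∧ p2), u
4. □(¬p3 ∧ p2), u
5. ◇¬(¬p3 ∧ p2), u
6. ¬(¬p3 ∧ p2), v
7. ¬p3 ∧ p2, v
8. ¬p3, v
9. p2, v
10. ¬p2, v
Accessibility: uRv
Branch closes: p2 and ¬p2 both at v.
All branches of the tableau close; one closing branch shown above.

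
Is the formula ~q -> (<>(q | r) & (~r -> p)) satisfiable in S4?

1. ~q -> (<>(q | r) & (~r -> p)), w0
2. <>(q | r) & (~r -> p), w0
3. <>(q | r), w0
4. ~r -> p, w0
5. p, w0
6. q | r, w1
7. r, w1
Accessibility: w0Rw0, w0Rw1, w1Rw1

Yes, satisfiable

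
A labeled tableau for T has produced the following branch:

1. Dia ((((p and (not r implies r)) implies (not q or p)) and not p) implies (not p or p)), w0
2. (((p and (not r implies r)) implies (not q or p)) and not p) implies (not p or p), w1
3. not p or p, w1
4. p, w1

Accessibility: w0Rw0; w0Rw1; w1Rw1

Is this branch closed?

No world carries both an atom and its negation.

Open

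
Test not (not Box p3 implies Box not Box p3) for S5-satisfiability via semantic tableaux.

No, unsatisfiable

1. not (not Box p3 implies Box not Box p3), w0
2. not Box p3, w0
3. not Box not Box p3, w0
4. not p3, w1
5. Box p3, w2
6. p3, w0
7. p3, w1
Accessibility: w0Rw0, w0Rw1, w0Rw2, w1Rw0, w1Rw1, w1Rw2, w2Rw0, w2Rw1, w2Rw2
Branch closes: p3 and not p3 both at w1.
Every branch closes; the branch above is one of them.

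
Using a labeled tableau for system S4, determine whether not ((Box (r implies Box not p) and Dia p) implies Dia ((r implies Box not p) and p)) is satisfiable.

Unsatisfiable

1. not ((Box (r implies Box not p) and Dia p) implies Dia ((r implies Box not p) and p)), 0
2. Box (r implies Box not p) and Dia p, 0
3. not Dia ((r implies Box not p) and p), 0
4. Box (r implies Box not p), 0
5. Dia p, 0
6. not ((r implies Box not p) and p), 0
7. r implies Box not p, 0
8. not p, 0
9. not r, 0
10. p, 1
11. not ((r implies Box not p) and p), 1
12. r implies Box not p, 1
13. not (r implies Box not p), 1
14. r, 1
15. not Box not p, 1
16. Box not p, 1
17. not p, 1
Accessibility: 0R0, 0R1, 1R1
Branch closes: p and not p both at 1.
Every branch closes; the branch above is one of them.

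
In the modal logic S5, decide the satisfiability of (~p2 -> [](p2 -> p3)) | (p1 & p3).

1. (~p2 -> [](p2 -> p3)) | (p1 & p3), w0
2. p1 & p3, w0
3. p1, w0
4. p3, w0
Accessibility: w0Rw0

Satisfiable (open branch found)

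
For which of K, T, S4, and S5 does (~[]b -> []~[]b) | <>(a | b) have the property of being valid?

T-tableau for the negation ~((~[]b -> []~[]b) | <>(a | b)):
1. ~((~[]b -> []~[]b) | <>(a | b)), w0
2. ~(~[]b -> []~[]b), w0
3. ~<>(a | b), w0
4. ~[]b, w0
5. ~[]~[]b, w0
6. ~(a | b), w0
7. ~a, w0
8. ~b, w0
9. ~b, w1
10. ~(a | b), w1
11. ~a, w1
12. []b, w2
13. ~(a | b), w2
14. ~a, w2
15. ~b, w2
16. b, w2
Accessibility: w0Rw0, w0Rw1, w0Rw2, w1Rw1, w2Rw2
Branch closes: b and ~b both at w2.
Every branch closes (one shown): valid in T, hence also in S4, S5 (every theorem of T is a theorem of S4 and S5).
K-tableau for the negation ~((~[]b -> []~[]b) | <>(a | b)):
1. ~((~[]b -> []~[]b) | <>(a | b)), w0
2. ~(~[]b -> []~[]b), w0
3. ~<>(a | b), w0
4. ~[]b, w0
5. ~[]~[]b, w0
6. ~b, w1
7. ~(a | b), w1
8. ~a, w1
9. []b, w2
10. ~(a | b), w2
11. ~a, w2
12. ~b, w2
Accessibility: w0Rw1, w0Rw2
Complete open branch: countermodel on a K-frame, so not valid in K.

T, S4, S5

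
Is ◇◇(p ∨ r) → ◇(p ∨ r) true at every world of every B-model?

Tableau for the negation ¬(◇◇(p ∨ r) → ◇(p ∨ r)):
1. ¬(◇◇(p ∨ r) → ◇(p ∨ r)), w0
2. ◇◇(p ∨ r), w0
3. ¬◇(p ∨ r), w0
4. ¬(p ∨ r), w0
5. ¬p, w0
6. ¬r, w0
7. ◇(p ∨ r), w1
8. ¬(p ∨ r), w1
9. ¬p, w1
10. ¬r, w1
11. p ∨ r, w2
12. r, w2
Accessibility: w0Rw0, w0Rw1, w1Rw0, w1Rw1, w1Rw2, w2Rw1, w2Rw2
The negation has an open branch (countermodel exists).

No, not valid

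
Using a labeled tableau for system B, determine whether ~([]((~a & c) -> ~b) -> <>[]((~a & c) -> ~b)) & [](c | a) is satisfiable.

1. ~([]((~a & c) -> ~b) -> <>[]((~a & c) -> ~b)) & [](c | a), w0
2. ~([]((~a & c) -> ~b) -> <>[]((~a & c) -> ~b)), w0
3. [](c | a), w0
4. []((~a & c) -> ~b), w0
5. ~<>[]((~a & c) -> ~b), w0
6. c | a, w0
7. (~a & c) -> ~b, w0
8. ~[]((~a & c) -> ~b), w0
9. a, w0
10. ~(~a & c), w0
11. ~c, w0
12. ~((~a & c) -> ~b), w1
13. ~a & c, w1
14. b, w1
15. ~a, w1
16. c, w1
17. c | a, w1
18. (~a & c) -> ~b, w1
19. ~[]((~a & c) -> ~b), w1
20. ~(~a & c), w1
21. ~c, w1
Accessibility: w0Rw0, w0Rw1, w1Rw0, w1Rw1
Branch closes: c and ~c both at w1.
Every branch closes; the branch above is one of them.

Unsatisfiable (every branch closes)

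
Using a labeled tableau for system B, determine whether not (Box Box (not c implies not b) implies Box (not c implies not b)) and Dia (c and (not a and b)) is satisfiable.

1. not (Box Box (not c implies not b) implies Box (not c implies not b)) and Dia (c and (not a and b)), 0
2. not (Box Box (not c implies not b) implies Box (not c implies not b)), 0
3. Dia (c and (not a and b)), 0
4. Box Box (not c implies not b), 0
5. not Box (not c implies not b), 0
6. Box (not c implies not b), 0
7. not c implies not b, 0
8. not b, 0
9. c and (not a and b), 1
10. c, 1
11. not a and b, 1
12. not a, 1
13. b, 1
14. Box (not c implies not b), 1
15. not c implies not b, 1
16. not (not c implies not b), 2
17. not c, 2
18. b, 2
19. Box (not c implies not b), 2
20. not c implies not b, 2
21. not b, 2
Accessibility: 0R0, 0R1, 0R2, 1R0, 1R1, 2R0, 2R2
Branch closes: b and not b both at 2.
Every branch closes; the branch above is one of them.

Unsatisfiable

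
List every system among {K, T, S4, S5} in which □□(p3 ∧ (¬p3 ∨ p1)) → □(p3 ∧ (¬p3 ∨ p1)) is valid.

K-tableau for the negation ¬(□□(p3 ∧ (¬p3 ∨ p1)) → □(p3 ∧ (¬p3 ∨ p1))):
1. ¬(□□(p3 ∧ (¬p3 ∨ p1)) → □(p3 ∧ (¬p3 ∨ p1))), 0
2. □□(p3 ∧ (¬p3 ∨ p1)), 0
3. ¬□(p3 ∧ (¬p3 ∨ p1)), 0
4. ¬(p3 ∧ (¬p3 ∨ p1)), 1
5. □(p3 ∧ (¬p3 ∨ p1)), 1
6. ¬(¬p3 ∨ p1), 1
7. p3, 1
8. ¬p1, 1
Accessibility: 0R1
Complete open branch: countermodel on a K-frame, so not valid in K.
T-tableau for the negation ¬(□□(p3 ∧ (¬p3 ∨ p1)) → □(p3 ∧ (¬p3 ∨ p1))):
1. ¬(□□(p3 ∧ (¬p3 ∨ p1)) → □(p3 ∧ (¬p3 ∨ p1))), 0
2. □□(p3 ∧ (¬p3 ∨ p1)), 0
3. ¬□(p3 ∧ (¬p3 ∨ p1)), 0
4. □(p3 ∧ (¬p3 ∨ p1)), 0
5. p3 ∧ (¬p3 ∨ p1), 0
6. p3, 0
7. ¬p3 ∨ p1, 0
8. p1, 0
9. ¬(p3 ∧ (¬p3 ∨ p1)), 1
10. □(p3 ∧ (¬p3 ∨ p1)), 1
11. p3 ∧ (¬p3 ∨ p1), 1
12. p3, 1
13. ¬p3 ∨ p1, 1
14. ¬(¬p3 ∨ p1), 1
15. ¬p1, 1
16. p1, 1
Accessibility: 0R0, 0R1, 1R1
Branch closes: p1 and ¬p1 both at 1.
Every branch closes (one shown): valid in T, hence also in S4, S5 (every theorem of T is a theorem of S4 and S5).

T, S4, S5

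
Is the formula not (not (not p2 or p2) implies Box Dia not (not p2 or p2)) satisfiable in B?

1. not (not (not p2 or p2) implies Box Dia not (not p2 or p2)), 0
2. not (not p2 or p2), 0
3. not Box Dia not (not p2 or p2), 0
4. p2, 0
5. not p2, 0
Accessibility: 0R0
Branch closes: p2 and not p2 both at 0.
All branches of the tableau close; one closing branch shown above.

No, unsatisfiable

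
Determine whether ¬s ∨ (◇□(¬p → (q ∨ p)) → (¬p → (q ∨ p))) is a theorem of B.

Valid in B

Tableau for the negation ¬(¬s ∨ (◇□(¬p → (q ∨ p)) → (¬p → (q ∨ p)))):
1. ¬(¬s ∨ (◇□(¬p → (q ∨ p)) → (¬p → (q ∨ p)))), u
2. s, u
3. ¬(◇□(¬p → (q ∨ p)) → (¬p → (q ∨ p))), u
4. ◇□(¬p → (q ∨ p)), u
5. ¬(¬p → (q ∨ p)), u
6. ¬p, u
7. ¬(q ∨ p), u
8. ¬q, u
9. □(¬p → (q ∨ p)), v
10. ¬p → (q ∨ p), u
11. ¬p → (q ∨ p), v
12. q ∨ p, u
13. q ∨ p, v
14. p, u
Accessibility: uRu, uRv, vRu, vRv
Branch closes: p and ¬p both at u.
Every branch of the negation's tableau closes; the branch above is one of them.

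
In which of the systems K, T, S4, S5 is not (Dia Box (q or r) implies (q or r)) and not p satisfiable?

S5-tableau for the formula:
1. not (Dia Box (q or r) implies (q or r)) and not p, 0
2. not (Dia Box (q or r) implies (q or r)), 0
3. not p, 0
4. Dia Box (q or r), 0
5. not (q or r), 0
6. not q, 0
7. not r, 0
8. Box (q or r), 1
9. q or r, 0
10. q or r, 1
11. r, 0
Accessibility: 0R0, 0R1, 1R0, 1R1
Branch closes: r and not r both at 0.
Every branch closes (one shown): unsatisfiable in S5.
S4-tableau for the formula:
1. not (Dia Box (q or r) implies (q or r)) and not p, 0
2. not (Dia Box (q or r) implies (q or r)), 0
3. not p, 0
4. Dia Box (q or r), 0
5. not (q or r), 0
6. not q, 0
7. not r, 0
8. Box (q or r), 1
9. q or r, 1
10. r, 1
Accessibility: 0R0, 0R1, 1R1
Complete open branch: satisfiable in S4, hence also in K, T (this S4-model is also a K-model and a T-model).

K, T, S4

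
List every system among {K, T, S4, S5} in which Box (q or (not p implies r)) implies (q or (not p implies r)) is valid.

T, S4, S5

K-tableau for the negation not (Box (q or (not p implies r)) implies (q or (not p implies r))):
1. not (Box (q or (not p implies r)) implies (q or (not p implies r))), w0
2. Box (q or (not p implies r)), w0
3. not (q or (not p implies r)), w0
4. not q, w0
5. not (not p implies r), w0
6. not p, w0
7. not r, w0
Complete open branch: countermodel on a K-frame, so not valid in K.
T-tableau for the negation not (Box (q or (not p implies r)) implies (q or (not p implies r))):
1. not (Box (q or (not p implies r)) implies (q or (not p implies r))), w0
2. Box (q or (not p implies r)), w0
3. not (q or (not p implies r)), w0
4. not q, w0
5. not (not p implies r), w0
6. not p, w0
7. not r, w0
8. q or (not p implies r), w0
9. not p implies r, w0
10. r, w0
Accessibility: w0Rw0
Branch closes: r and not r both at w0.
Every branch closes (one shown): valid in T, hence also in S4, S5 (every theorem of T is a theorem of S4 and S5).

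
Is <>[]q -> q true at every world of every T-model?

Tableau for the negation ~(<>[]q -> q):
1. ~(<>[]q -> q), w0
2. <>[]q, w0   [~->-rule on 1]
3. ~q, w0   [~->-rule on 1]
4. []q, w1   [<>-rule on 2: fresh world w1, w0Rw1]
5. q, w1   [[]-rule on 4 via w1Rw1]
Accessibility: w0Rw0, w0Rw1, w1Rw1
The negation has an open branch (countermodel exists).

Invalid (countermodel exists)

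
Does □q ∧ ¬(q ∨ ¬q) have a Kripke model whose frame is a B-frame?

Unsatisfiable (every branch closes)

1. □q ∧ ¬(q ∨ ¬q), u
2. □q, u
3. ¬(q ∨ ¬q), u
4. ¬q, u
5. q, u
Accessibility: uRu
Branch closes: q and ¬q both at u.
Every branch closes; the branch above is one of them.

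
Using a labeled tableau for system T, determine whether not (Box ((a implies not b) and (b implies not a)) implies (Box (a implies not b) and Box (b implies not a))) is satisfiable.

Unsatisfiable

1. not (Box ((a implies not b) and (b implies not a)) implies (Box (a implies not b) and Box (b implies not a))), u
2. Box ((a implies not b) and (b implies not a)), u   [neg-implies-rule on 1]
3. not (Box (a implies not b) and Box (b implies not a)), u   [neg-implies-rule on 1]
4. (a implies not b) and (b implies not a), u   [Box-rule on 2 via uRu]
5. a implies not b, u   [and-rule on 4]
6. b implies not a, u   [and-rule on 4]
7. not Box (b implies not a), u   [neg-and-rule on 3 (branches; this branch)]
8. not b, u   [implies-rule on 5 (branches; this branch)]
9. not a, u   [implies-rule on 6 (branches; this branch)]
10. not (b implies not a), v   [neg-Box-rule on 7: fresh world v, uRv]
11. b, v   [neg-implies-rule on 10]
12. a, v   [neg-implies-rule on 10]
13. (a implies not b) and (b implies not a), v   [Box-rule on 2 via uRv]
14. a implies not b, v   [and-rule on 13]
15. b implies not a, v   [and-rule on 13]
16. not b, v   [implies-rule on 14 (branches; this branch)]
Accessibility: uRu, uRv, vRv
Branch closes: b and not b both at v.
Every branch closes; the branch above is one of them.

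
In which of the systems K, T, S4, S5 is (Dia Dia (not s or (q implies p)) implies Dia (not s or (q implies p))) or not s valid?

T-tableau for the negation not ((Dia Dia (not s or (q implies p)) implies Dia (not s or (q implies p))) or not s):
1. not ((Dia Dia (not s or (q implies p)) implies Dia (not s or (q implies p))) or not s), w0
2. not (Dia Dia (not s or (q implies p)) implies Dia (not s or (q implies p))), w0
3. s, w0
4. Dia Dia (not s or (q implies p)), w0
5. not Dia (not s or (q implies p)), w0
6. not (not s or (q implies p)), w0
7. not (q implies p), w0
8. q, w0
9. not p, w0
10. Dia (not s or (q implies p)), w1
11. not (not s or (q implies p)), w1
12. s, w1
13. not (q implies p), w1
14. q, w1
15. not p, w1
16. not s or (q implies p), w2
17. q implies p, w2
18. p, w2
Accessibility: w0Rw0, w0Rw1, w1Rw1, w1Rw2, w2Rw2
Complete open branch: countermodel on a T-frame, so not valid in T, nor in K (the same frame is also a K-frame).
S4-tableau for the negation not ((Dia Dia (not s or (q implies p)) implies Dia (not s or (q implies p))) or not s):
1. not ((Dia Dia (not s or (q implies p)) implies Dia (not s or (q implies p))) or not s), w0
2. not (Dia Dia (not s or (q implies p)) implies Dia (not s or (q implies p))), w0
3. s, w0
4. Dia Dia (not s or (q implies p)), w0
5. not Dia (not s or (q implies p)), w0
6. not (not s or (q implies p)), w0
7. not (q implies p), w0
8. q, w0
9. not p, w0
10. Dia (not s or (q implies p)), w1
11. not (not s or (q implies p)), w1
12. s, w1
13. not (q implies p), w1
14. q, w1
15. not p, w1
16. not s or (q implies p), w2
17. not (not s or (q implies p)), w2
18. s, w2
19. not (q implies p), w2
20. q, w2
21. not p, w2
22. q implies p, w2
23. p, w2
Accessibility: w0Rw0, w0Rw1, w0Rw2, w1Rw1, w1Rw2, w2Rw2
Branch closes: p and not p both at w2.
Every branch closes (one shown): valid in S4, hence also in S5 (every theorem of S4 is a theorem of S5).

S4, S5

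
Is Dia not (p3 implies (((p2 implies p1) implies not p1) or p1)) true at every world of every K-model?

Tableau for the negation not Dia not (p3 implies (((p2 implies p1) implies not p1) or p1)):
1. not Dia not (p3 implies (((p2 implies p1) implies not p1) or p1)), w0
The negation has an open branch (countermodel exists).

No, not valid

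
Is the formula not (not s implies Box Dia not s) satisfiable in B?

Unsatisfiable

1. not (not s implies Box Dia not s), w0
2. not s, w0
3. not Box Dia not s, w0
4. not Dia not s, w1
5. s, w0
Accessibility: w0Rw0, w0Rw1, w1Rw0, w1Rw1
Branch closes: s and not s both at w0.
Every branch closes; the branch above is one of them.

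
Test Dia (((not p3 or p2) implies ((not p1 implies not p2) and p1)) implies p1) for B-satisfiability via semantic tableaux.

1. Dia (((not p3 or p2) implies ((not p1 implies not p2) and p1)) implies p1), 0
2. ((not p3 or p2) implies ((not p1 implies not p2) and p1)) implies p1, 1
3. p1, 1
Accessibility: 0R0, 0R1, 1R0, 1R1

Yes, satisfiable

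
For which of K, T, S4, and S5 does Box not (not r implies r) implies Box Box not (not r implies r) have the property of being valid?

S4, S5

S4-tableau for the negation not (Box not (not r implies r) implies Box Box not (not r implies r)):
1. not (Box not (not r implies r) implies Box Box not (not r implies r)), w0
2. Box not (not r implies r), w0
3. not Box Box not (not r implies r), w0
4. not (not r implies r), w0
5. not r, w0
6. not Box not (not r implies r), w1
7. not (not r implies r), w1
8. not r, w1
9. not r implies r, w2
10. not (not r implies r), w2
11. not r, w2
12. r, w2
Accessibility: w0Rw0, w0Rw1, w0Rw2, w1Rw1, w1Rw2, w2Rw2
Branch closes: r and not r both at w2.
Every branch closes (one shown): valid in S4, hence also in S5 (every theorem of S4 is a theorem of S5).
T-tableau for the negation not (Box not (not r implies r) implies Box Box not (not r implies r)):
1. not (Box not (not r implies r) implies Box Box not (not r implies r)), w0
2. Box not (not r implies r), w0
3. not Box Box not (not r implies r), w0
4. not (not r implies r), w0
5. not r, w0
6. not Box not (not r implies r), w1
7. not (not r implies r), w1
8. not r, w1
9. not r implies r, w2
10. r, w2
Accessibility: w0Rw0, w0Rw1, w1Rw1, w1Rw2, w2Rw2
Complete open branch: countermodel on a T-frame, so not valid in T, nor in K (the same frame is also a K-frame).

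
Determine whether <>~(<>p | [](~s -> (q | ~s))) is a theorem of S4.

Tableau for the negation ~<>~(<>p | [](~s -> (q | ~s))):
1. ~<>~(<>p | [](~s -> (q | ~s))), 0
2. <>p | [](~s -> (q | ~s)), 0
3. [](~s -> (q | ~s)), 0
4. ~s -> (q | ~s), 0
5. q | ~s, 0
6. ~s, 0
Accessibility: 0R0
The negation has an open branch (countermodel exists).

Invalid (countermodel exists)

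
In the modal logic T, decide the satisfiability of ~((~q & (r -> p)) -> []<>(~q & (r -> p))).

Satisfiable (open branch found)

1. ~((~q & (r -> p)) -> []<>(~q & (r -> p))), u
2. ~q & (r -> p), u   [~->-rule on 1]
3. ~[]<>(~q & (r -> p)), u   [~->-rule on 1]
4. ~q, u   [&-rule on 2]
5. r -> p, u   [&-rule on 2]
6. p, u   [->-rule on 5 (branches; this branch)]
7. ~<>(~q & (r -> p)), v   [~[]-rule on 3: fresh world v, uRv]
8. ~(~q & (r -> p)), v   [~<>-rule on 7 via vRv]
9. ~(r -> p), v   [~&-rule on 8 (branches; this branch)]
10. r, v   [~->-rule on 9]
11. ~p, v   [~->-rule on 9]
Accessibility: uRu, uRv, vRv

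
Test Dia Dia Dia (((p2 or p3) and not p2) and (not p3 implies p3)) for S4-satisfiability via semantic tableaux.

Yes, satisfiable

1. Dia Dia Dia (((p2 or p3) and not p2) and (not p3 implies p3)), u
2. Dia Dia (((p2 or p3) and not p2) and (not p3 implies p3)), v
3. Dia (((p2 or p3) and not p2) and (not p3 implies p3)), w
4. ((p2 or p3) and not p2) and (not p3 implies p3), x
5. (p2 or p3) and not p2, x
6. not p3 implies p3, x
7. p2 or p3, x
8. not p2, x
9. p3, x
Accessibility: uRu, uRv, uRw, uRx, vRv, vRw, vRx, wRw, wRx, xRx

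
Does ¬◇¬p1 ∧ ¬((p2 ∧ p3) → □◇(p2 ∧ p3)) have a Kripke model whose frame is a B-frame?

No, unsatisfiable

1. ¬◇¬p1 ∧ ¬((p2 ∧ p3) → □◇(p2 ∧ p3)), 0
2. ¬◇¬p1, 0   [∧-rule on 1]
3. ¬((p2 ∧ p3) → □◇(p2 ∧ p3)), 0   [∧-rule on 1]
4. p2 ∧ p3, 0   [¬→-rule on 3]
5. ¬□◇(p2 ∧ p3), 0   [¬→-rule on 3]
6. p2, 0   [∧-rule on 4]
7. p3, 0   [∧-rule on 4]
8. p1, 0   [¬◇-rule on 2 via 0R0]
9. ¬◇(p2 ∧ p3), 1   [¬□-rule on 5: fresh world 1, 0R1]
10. p1, 1   [¬◇-rule on 2 via 0R1]
11. ¬(p2 ∧ p3), 0   [¬◇-rule on 9 via 1R0]
12. ¬(p2 ∧ p3), 1   [¬◇-rule on 9 via 1R1]
13. ¬p3, 0   [¬∧-rule on 11 (branches; this branch)]
Accessibility: 0R0, 0R1, 1R0, 1R1
Branch closes: p3 and ¬p3 both at 0.
Every branch closes; the branch above is one of them.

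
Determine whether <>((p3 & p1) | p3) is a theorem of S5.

Tableau for the negation ~<>((p3 & p1) | p3):
1. ~<>((p3 & p1) | p3), u
2. ~((p3 & p1) | p3), u   [~<>-rule on 1 via uRu]
3. ~(p3 & p1), u   [~|-rule on 2]
4. ~p3, u   [~|-rule on 2]
5. ~p1, u   [~&-rule on 3 (branches; this branch)]
Accessibility: uRu
The negation has an open branch (countermodel exists).

No, not valid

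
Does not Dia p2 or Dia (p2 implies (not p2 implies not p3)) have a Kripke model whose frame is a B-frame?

Yes, satisfiable

1. not Dia p2 or Dia (p2 implies (not p2 implies not p3)), w0
2. Dia (p2 implies (not p2 implies not p3)), w0
3. p2 implies (not p2 implies not p3), w1
4. not p2 implies not p3, w1
5. not p3, w1
Accessibility: w0Rw0, w0Rw1, w1Rw0, w1Rw1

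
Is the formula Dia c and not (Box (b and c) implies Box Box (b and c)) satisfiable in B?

1. Dia c and not (Box (b and c) implies Box Box (b and c)), 0
2. Dia c, 0
3. not (Box (b and c) implies Box Box (b and c)), 0
4. Box (b and c), 0
5. not Box Box (b and c), 0
6. b and c, 0
7. b, 0
8. c, 0
9. c, 1
10. b and c, 1
11. b, 1
12. not Box (b and c), 2
13. b and c, 2
14. b, 2
15. c, 2
16. not (b and c), 3
17. not c, 3
Accessibility: 0R0, 0R1, 0R2, 1R0, 1R1, 2R0, 2R2, 2R3, 3R2, 3R3

Satisfiable (open branch found)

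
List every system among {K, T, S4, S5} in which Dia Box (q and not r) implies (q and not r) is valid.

S5-tableau for the negation not (Dia Box (q and not r) implies (q and not r)):
1. not (Dia Box (q and not r) implies (q and not r)), u
2. Dia Box (q and not r), u   [neg-implies-rule on 1]
3. not (q and not r), u   [neg-implies-rule on 1]
4. r, u   [neg-and-rule on 3 (branches; this branch)]
5. Box (q and not r), v   [Dia-rule on 2: fresh world v, uRv]
6. q and not r, u   [Box-rule on 5 via vRu]
7. q, u   [and-rule on 6]
8. not r, u   [and-rule on 6]
Accessibility: uRu, uRv, vRu, vRv
Branch closes: r and not r both at u.
Every branch closes (one shown): valid in S5.
S4-tableau for the negation not (Dia Box (q and not r) implies (q and not r)):
1. not (Dia Box (q and not r) implies (q and not r)), u
2. Dia Box (q and not r), u   [neg-implies-rule on 1]
3. not (q and not r), u   [neg-implies-rule on 1]
4. r, u   [neg-and-rule on 3 (branches; this branch)]
5. Box (q and not r), v   [Dia-rule on 2: fresh world v, uRv]
6. q and not r, v   [Box-rule on 5 via vRv]
7. q, v   [and-rule on 6]
8. not r, v   [and-rule on 6]
Accessibility: uRu, uRv, vRv
Complete open branch: countermodel on an S4-frame, so not valid in S4, nor in K, T (the same frame is also a K-frame and a T-frame).

S5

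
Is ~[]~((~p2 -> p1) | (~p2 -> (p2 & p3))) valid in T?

Not valid

Tableau for the negation []~((~p2 -> p1) | (~p2 -> (p2 & p3))):
1. []~((~p2 -> p1) | (~p2 -> (p2 & p3))), w0
2. ~((~p2 -> p1) | (~p2 -> (p2 & p3))), w0
3. ~(~p2 -> p1), w0
4. ~(~p2 -> (p2 & p3)), w0
5. ~p2, w0
6. ~p1, w0
7. ~(p2 & p3), w0
8. ~p3, w0
Accessibility: w0Rw0
The negation has an open branch (countermodel exists).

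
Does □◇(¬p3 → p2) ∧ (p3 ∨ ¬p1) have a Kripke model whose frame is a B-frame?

Satisfiable

1. □◇(¬p3 → p2) ∧ (p3 ∨ ¬p1), 0
2. □◇(¬p3 → p2), 0   [∧-rule on 1]
3. p3 ∨ ¬p1, 0   [∧-rule on 1]
4. ◇(¬p3 → p2), 0   [□-rule on 2 via 0R0]
5. ¬p1, 0   [∨-rule on 3 (branches; this branch)]
6. ¬p3 → p2, 1   [◇-rule on 4: fresh world 1, 0R1]
7. ◇(¬p3 → p2), 1   [□-rule on 2 via 0R1]
8. p2, 1   [→-rule on 6 (branches; this branch)]
9. ¬p3 → p2, 2   [◇-rule on 7: fresh world 2, 1R2]
10. p2, 2   [→-rule on 9 (branches; this branch)]
Accessibility: 0R0, 0R1, 1R0, 1R1, 1R2, 2R1, 2R2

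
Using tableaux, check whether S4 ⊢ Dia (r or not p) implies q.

No, not valid

Tableau for the negation not (Dia (r or not p) implies q):
1. not (Dia (r or not p) implies q), u
2. Dia (r or not p), u
3. not q, u
4. r or not p, v
5. not p, v
Accessibility: uRu, uRv, vRv
The negation has an open branch (countermodel exists).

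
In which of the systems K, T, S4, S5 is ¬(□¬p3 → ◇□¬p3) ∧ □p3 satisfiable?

K

K-tableau for the formula:
1. ¬(□¬p3 → ◇□¬p3) ∧ □p3, 0
2. ¬(□¬p3 → ◇□¬p3), 0
3. □p3, 0
4. □¬p3, 0
5. ¬◇□¬p3, 0
Complete open branch: satisfiable in K.
T-tableau for the formula:
1. ¬(□¬p3 → ◇□¬p3) ∧ □p3, 0
2. ¬(□¬p3 → ◇□¬p3), 0
3. □p3, 0
4. □¬p3, 0
5. ¬◇□¬p3, 0
6. p3, 0
7. ¬p3, 0
Accessibility: 0R0
Branch closes: p3 and ¬p3 both at 0.
Every branch closes (one shown): unsatisfiable in T, hence also in S4, S5 (every S4/S5-frame is a T-frame).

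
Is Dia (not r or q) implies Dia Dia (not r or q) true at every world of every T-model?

Valid

Tableau for the negation not (Dia (not r or q) implies Dia Dia (not r or q)):
1. not (Dia (not r or q) implies Dia Dia (not r or q)), 0
2. Dia (not r or q), 0   [neg-implies-rule on 1]
3. not Dia Dia (not r or q), 0   [neg-implies-rule on 1]
4. not Dia (not r or q), 0   [neg-Dia-rule on 3 via 0R0]
5. not (not r or q), 0   [neg-Dia-rule on 4 via 0R0]
6. r, 0   [neg-or-rule on 5]
7. not q, 0   [neg-or-rule on 5]
8. not r or q, 1   [Dia-rule on 2: fresh world 1, 0R1]
9. not Dia (not r or q), 1   [neg-Dia-rule on 3 via 0R1]
10. not (not r or q), 1   [neg-Dia-rule on 4 via 0R1]
11. r, 1   [neg-or-rule on 10]
12. not q, 1   [neg-or-rule on 10]
13. q, 1   [or-rule on 8 (branches; this branch)]
Accessibility: 0R0, 0R1, 1R1
Branch closes: q and not q both at 1.
All branches of the negation close; one closing branch shown above.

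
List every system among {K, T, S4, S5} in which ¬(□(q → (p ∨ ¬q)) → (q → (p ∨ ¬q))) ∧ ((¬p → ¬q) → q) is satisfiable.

K-tableau for the formula:
1. ¬(□(q → (p ∨ ¬q)) → (q → (p ∨ ¬q))) ∧ ((¬p → ¬q) → q), 0
2. ¬(□(q → (p ∨ ¬q)) → (q → (p ∨ ¬q))), 0
3. (¬p → ¬q) → q, 0
4. □(q → (p ∨ ¬q)), 0
5. ¬(q → (p ∨ ¬q)), 0
6. q, 0
7. ¬(p ∨ ¬q), 0
8. ¬p, 0
Complete open branch: satisfiable in K.
T-tableau for the formula:
1. ¬(□(q → (p ∨ ¬q)) → (q → (p ∨ ¬q))) ∧ ((¬p → ¬q) → q), 0
2. ¬(□(q → (p ∨ ¬q)) → (q → (p ∨ ¬q))), 0
3. (¬p → ¬q) → q, 0
4. □(q → (p ∨ ¬q)), 0
5. ¬(q → (p ∨ ¬q)), 0
6. q, 0
7. ¬(p ∨ ¬q), 0
8. ¬p, 0
9. q → (p ∨ ¬q), 0
10. ¬(¬p → ¬q), 0
11. p ∨ ¬q, 0
12. ¬q, 0
Accessibility: 0R0
Branch closes: q and ¬q both at 0.
Every branch closes (one shown): unsatisfiable in T, hence also in S4, S5 (every S4/S5-frame is a T-frame).

K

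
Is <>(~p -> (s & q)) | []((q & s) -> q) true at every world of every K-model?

Yes, valid

Tableau for the negation ~(<>(~p -> (s & q)) | []((q & s) -> q)):
1. ~(<>(~p -> (s & q)) | []((q & s) -> q)), w0
2. ~<>(~p -> (s & q)), w0   [~|-rule on 1]
3. ~[]((q & s) -> q), w0   [~|-rule on 1]
4. ~((q & s) -> q), w1   [~[]-rule on 3: fresh world w1, w0Rw1]
5. q & s, w1   [~->-rule on 4]
6. ~q, w1   [~->-rule on 4]
7. q, w1   [&-rule on 5]
8. s, w1   [&-rule on 5]
Accessibility: w0Rw1
Branch closes: q and ~q both at w1.
All branches of the negation close; one closing branch shown above.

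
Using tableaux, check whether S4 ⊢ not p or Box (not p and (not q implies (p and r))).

Tableau for the negation not (not p or Box (not p and (not q implies (p and r)))):
1. not (not p or Box (not p and (not q implies (p and r)))), 0
2. p, 0
3. not Box (not p and (not q implies (p and r))), 0
4. not (not p and (not q implies (p and r))), 1
5. not (not q implies (p and r)), 1
6. not q, 1
7. not (p and r), 1
8. not r, 1
Accessibility: 0R0, 0R1, 1R1
The negation has an open branch (countermodel exists).

Not valid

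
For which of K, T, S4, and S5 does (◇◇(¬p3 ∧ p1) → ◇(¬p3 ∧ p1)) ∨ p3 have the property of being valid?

S4-tableau for the negation ¬((◇◇(¬p3 ∧ p1) → ◇(¬p3 ∧ p1)) ∨ p3):
1. ¬((◇◇(¬p3 ∧ p1) → ◇(¬p3 ∧ p1)) ∨ p3), u
2. ¬(◇◇(¬p3 ∧ p1) → ◇(¬p3 ∧ p1)), u
3. ¬p3, u
4. ◇◇(¬p3 ∧ p1), u
5. ¬◇(¬p3 ∧ p1), u
6. ¬(¬p3 ∧ p1), u
7. ¬p1, u
8. ◇(¬p3 ∧ p1), v
9. ¬(¬p3 ∧ p1), v
10. ¬p1, v
11. ¬p3 ∧ p1, w
12. ¬p3, w
13. p1, w
14. ¬(¬p3 ∧ p1), w
15. ¬p1, w
Accessibility: uRu, uRv, uRw, vRv, vRw, wRw
Branch closes: p1 and ¬p1 both at w.
Every branch closes (one shown): valid in S4, hence also in S5 (every theorem of S4 is a theorem of S5).
T-tableau for the negation ¬((◇◇(¬p3 ∧ p1) → ◇(¬p3 ∧ p1)) ∨ p3):
1. ¬((◇◇(¬p3 ∧ p1) → ◇(¬p3 ∧ p1)) ∨ p3), u
2. ¬(◇◇(¬p3 ∧ p1) → ◇(¬p3 ∧ p1)), u
3. ¬p3, u
4. ◇◇(¬p3 ∧ p1), u
5. ¬◇(¬p3 ∧ p1), u
6. ¬(¬p3 ∧ p1), u
7. ¬p1, u
8. ◇(¬p3 ∧ p1), v
9. ¬(¬p3 ∧ p1), v
10. ¬p1, v
11. ¬p3 ∧ p1, w
12. ¬p3, w
13. p1, w
Accessibility: uRu, uRv, vRv, vRw, wRw
Complete open branch: countermodel on a T-frame, so not valid in T, nor in K (the same frame is also a K-frame).

S4, S5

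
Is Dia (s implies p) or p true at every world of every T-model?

Not valid

Tableau for the negation not (Dia (s implies p) or p):
1. not (Dia (s implies p) or p), u
2. not Dia (s implies p), u
3. not p, u
4. not (s implies p), u
5. s, u
Accessibility: uRu
The negation has an open branch (countermodel exists).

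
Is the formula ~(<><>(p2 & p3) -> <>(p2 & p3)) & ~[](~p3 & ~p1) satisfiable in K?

Satisfiable

1. ~(<><>(p2 & p3) -> <>(p2 & p3)) & ~[](~p3 & ~p1), u
2. ~(<><>(p2 & p3) -> <>(p2 & p3)), u
3. ~[](~p3 & ~p1), u
4. <><>(p2 & p3), u
5. ~<>(p2 & p3), u
6. ~(~p3 & ~p1), v
7. ~(p2 & p3), v
8. p1, v
9. ~p3, v
10. <>(p2 & p3), w
11. ~(p2 & p3), w
12. ~p3, w
13. p2 & p3, x
14. p2, x
15. p3, x
Accessibility: uRv, uRw, wRx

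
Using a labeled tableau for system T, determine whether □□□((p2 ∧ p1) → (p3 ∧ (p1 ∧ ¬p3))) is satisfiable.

Satisfiable (open branch found)

1. □□□((p2 ∧ p1) → (p3 ∧ (p1 ∧ ¬p3))), u
2. □□((p2 ∧ p1) → (p3 ∧ (p1 ∧ ¬p3))), u   [□-rule on 1 via uRu]
3. □((p2 ∧ p1) → (p3 ∧ (p1 ∧ ¬p3))), u   [□-rule on 2 via uRu]
4. (p2 ∧ p1) → (p3 ∧ (p1 ∧ ¬p3)), u   [□-rule on 3 via uRu]
5. ¬(p2 ∧ p1), u   [→-rule on 4 (branches; this branch)]
6. ¬p1, u   [¬∧-rule on 5 (branches; this branch)]
Accessibility: uRu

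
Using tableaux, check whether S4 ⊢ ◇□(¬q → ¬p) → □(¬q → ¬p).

Invalid (countermodel exists)

Tableau for the negation ¬(◇□(¬q → ¬p) → □(¬q → ¬p)):
1. ¬(◇□(¬q → ¬p) → □(¬q → ¬p)), u
2. ◇□(¬q → ¬p), u
3. ¬□(¬q → ¬p), u
4. □(¬q → ¬p), v
5. ¬q → ¬p, v
6. ¬p, v
7. ¬(¬q → ¬p), w
8. ¬q, w
9. p, w
Accessibility: uRu, uRv, uRw, vRv, wRw
The negation has an open branch (countermodel exists).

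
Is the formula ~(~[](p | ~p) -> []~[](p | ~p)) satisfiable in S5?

Unsatisfiable

1. ~(~[](p | ~p) -> []~[](p | ~p)), w0
2. ~[](p | ~p), w0   [~->-rule on 1]
3. ~[]~[](p | ~p), w0   [~->-rule on 1]
4. ~(p | ~p), w1   [~[]-rule on 2: fresh world w1, w0Rw1]
5. ~p, w1   [~|-rule on 4]
6. p, w1   [~|-rule on 4]
Accessibility: w0Rw0, w0Rw1, w1Rw0, w1Rw1
Branch closes: p and ~p both at w1.
Every branch closes; the branch above is one of them.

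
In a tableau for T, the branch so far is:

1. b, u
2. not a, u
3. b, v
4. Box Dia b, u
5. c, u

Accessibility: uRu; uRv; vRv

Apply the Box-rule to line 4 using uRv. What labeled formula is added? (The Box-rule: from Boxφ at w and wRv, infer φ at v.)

Dia b, v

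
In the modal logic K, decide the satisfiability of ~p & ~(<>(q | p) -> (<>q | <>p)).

1. ~p & ~(<>(q | p) -> (<>q | <>p)), w0
2. ~p, w0   [&-rule on 1]
3. ~(<>(q | p) -> (<>q | <>p)), w0   [&-rule on 1]
4. <>(q | p), w0   [~->-rule on 3]
5. ~(<>q | <>p), w0   [~->-rule on 3]
6. ~<>q, w0   [~|-rule on 5]
7. ~<>p, w0   [~|-rule on 5]
8. q | p, w1   [<>-rule on 4: fresh world w1, w0Rw1]
9. ~q, w1   [~<>-rule on 6 via w0Rw1]
10. ~p, w1   [~<>-rule on 7 via w0Rw1]
11. p, w1   [|-rule on 8 (branches; this branch)]
Accessibility: w0Rw1
Branch closes: p and ~p both at w1.
(One branch shown.) All branches close.

Unsatisfiable (every branch closes)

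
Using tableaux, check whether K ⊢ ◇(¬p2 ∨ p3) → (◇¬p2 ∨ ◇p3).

Tableau for the negation ¬(◇(¬p2 ∨ p3) → (◇¬p2 ∨ ◇p3)):
1. ¬(◇(¬p2 ∨ p3) → (◇¬p2 ∨ ◇p3)), w0
2. ◇(¬p2 ∨ p3), w0
3. ¬(◇¬p2 ∨ ◇p3), w0
4. ¬◇¬p2, w0
5. ¬◇p3, w0
6. ¬p2 ∨ p3, w1
7. p2, w1
8. ¬p3, w1
9. p3, w1
Accessibility: w0Rw1
Branch closes: p3 and ¬p3 both at w1.
All branches of the negation close; one closing branch shown above.

Yes, valid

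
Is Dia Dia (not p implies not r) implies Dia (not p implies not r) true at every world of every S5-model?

Tableau for the negation not (Dia Dia (not p implies not r) implies Dia (not p implies not r)):
1. not (Dia Dia (not p implies not r) implies Dia (not p implies not r)), w0
2. Dia Dia (not p implies not r), w0
3. not Dia (not p implies not r), w0
4. not (not p implies not r), w0
5. not p, w0
6. r, w0
7. Dia (not p implies not r), w1
8. not (not p implies not r), w1
9. not p, w1
10. r, w1
11. not p implies not r, w2
12. not (not p implies not r), w2
13. not p, w2
14. r, w2
15. not r, w2
Accessibility: w0Rw0, w0Rw1, w0Rw2, w1Rw0, w1Rw1, w1Rw2, w2Rw0, w2Rw1, w2Rw2
Branch closes: r and not r both at w2.
All branches of the negation close; one closing branch shown above.

Yes, valid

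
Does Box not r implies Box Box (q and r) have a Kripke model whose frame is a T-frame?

1. Box not r implies Box Box (q and r), 0
2. Box Box (q and r), 0
3. Box (q and r), 0
4. q and r, 0
5. q, 0
6. r, 0
Accessibility: 0R0

Satisfiable (open branch found)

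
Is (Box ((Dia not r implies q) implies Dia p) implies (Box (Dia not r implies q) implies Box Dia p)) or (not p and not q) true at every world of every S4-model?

Tableau for the negation not ((Box ((Dia not r implies q) implies Dia p) implies (Box (Dia not r implies q) implies Box Dia p)) or (not p and not q)):
1. not ((Box ((Dia not r implies q) implies Dia p) implies (Box (Dia not r implies q) implies Box Dia p)) or (not p and not q)), 0
2. not (Box ((Dia not r implies q) implies Dia p) implies (Box (Dia not r implies q) implies Box Dia p)), 0
3. not (not p and not q), 0
4. Box ((Dia not r implies q) implies Dia p), 0
5. not (Box (Dia not r implies q) implies Box Dia p), 0
6. Box (Dia not r implies q), 0
7. not Box Dia p, 0
8. (Dia not r implies q) implies Dia p, 0
9. Dia not r implies q, 0
10. q, 0
11. Dia p, 0
12. not Dia p, 1
13. (Dia not r implies q) implies Dia p, 1
14. Dia not r implies q, 1
15. not p, 1
16. not (Dia not r implies q), 1
17. Dia not r, 1
18. not q, 1
19. not Dia not r, 1
20. r, 1
21. p, 2
22. (Dia not r implies q) implies Dia p, 2
23. Dia not r implies q, 2
24. not (Dia not r implies q), 2
25. Dia not r, 2
26. not q, 2
27. not Dia not r, 2
28. r, 2
29. not r, 3
30. (Dia not r implies q) implies Dia p, 3
31. Dia not r implies q, 3
32. not p, 3
33. r, 3
Accessibility: 0R0, 0R1, 0R2, 0R3, 1R1, 1R3, 2R2, 3R3
Branch closes: r and not r both at 3.
All branches of the negation close; one closing branch shown above.

Yes, valid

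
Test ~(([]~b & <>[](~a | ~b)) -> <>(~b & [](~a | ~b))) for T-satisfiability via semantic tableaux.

1. ~(([]~b & <>[](~a | ~b)) -> <>(~b & [](~a | ~b))), 0
2. []~b & <>[](~a | ~b), 0   [~->-rule on 1]
3. ~<>(~b & [](~a | ~b)), 0   [~->-rule on 1]
4. []~b, 0   [&-rule on 2]
5. <>[](~a | ~b), 0   [&-rule on 2]
6. ~(~b & [](~a | ~b)), 0   [~<>-rule on 3 via 0R0]
7. ~b, 0   [[]-rule on 4 via 0R0]
8. ~[](~a | ~b), 0   [~&-rule on 6 (branches; this branch)]
9. [](~a | ~b), 1   [<>-rule on 5: fresh world 1, 0R1]
10. ~(~b & [](~a | ~b)), 1   [~<>-rule on 3 via 0R1]
11. ~b, 1   [[]-rule on 4 via 0R1]
12. ~a | ~b, 1   [[]-rule on 9 via 1R1]
13. ~[](~a | ~b), 1   [~&-rule on 10 (branches; this branch)]
14. ~(~a | ~b), 2   [~[]-rule on 8: fresh world 2, 0R2]
15. a, 2   [~|-rule on 14]
16. b, 2   [~|-rule on 14]
17. ~(~b & [](~a | ~b)), 2   [~<>-rule on 3 via 0R2]
18. ~b, 2   [[]-rule on 4 via 0R2]
Accessibility: 0R0, 0R1, 0R2, 1R1, 2R2
Branch closes: b and ~b both at 2.
Every branch closes; the branch above is one of them.

Unsatisfiable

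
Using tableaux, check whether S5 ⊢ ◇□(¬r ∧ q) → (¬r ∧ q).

Tableau for the negation ¬(◇□(¬r ∧ q) → (¬r ∧ q)):
1. ¬(◇□(¬r ∧ q) → (¬r ∧ q)), u
2. ◇□(¬r ∧ q), u
3. ¬(¬r ∧ q), u
4. ¬q, u
5. □(¬r ∧ q), v
6. ¬r ∧ q, u
7. ¬r, u
8. q, u
Accessibility: uRu, uRv, vRu, vRv
Branch closes: q and ¬q both at u.
Every branch of the negation's tableau closes; the branch above is one of them.

Yes, valid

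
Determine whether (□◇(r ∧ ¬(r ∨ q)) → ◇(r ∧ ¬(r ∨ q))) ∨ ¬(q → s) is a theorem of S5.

Yes, valid

Tableau for the negation ¬((□◇(r ∧ ¬(r ∨ q)) → ◇(r ∧ ¬(r ∨ q))) ∨ ¬(q → s)):
1. ¬((□◇(r ∧ ¬(r ∨ q)) → ◇(r ∧ ¬(r ∨ q))) ∨ ¬(q → s)), u
2. ¬(□◇(r ∧ ¬(r ∨ q)) → ◇(r ∧ ¬(r ∨ q))), u
3. q → s, u
4. □◇(r ∧ ¬(r ∨ q)), u
5. ¬◇(r ∧ ¬(r ∨ q)), u
6. ◇(r ∧ ¬(r ∨ q)), u
7. ¬(r ∧ ¬(r ∨ q)), u
8. s, u
9. r ∨ q, u
10. q, u
11. r ∧ ¬(r ∨ q), v
12. r, v
13. ¬(r ∨ q), v
14. ¬r, v
15. ¬q, v
Accessibility: uRu, uRv, vRu, vRv
Branch closes: r and ¬r both at v.
All branches of the negation close; one closing branch shown above.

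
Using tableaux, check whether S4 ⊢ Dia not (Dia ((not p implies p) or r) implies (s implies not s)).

No, not valid

Tableau for the negation not Dia not (Dia ((not p implies p) or r) implies (s implies not s)):
1. not Dia not (Dia ((not p implies p) or r) implies (s implies not s)), u
2. Dia ((not p implies p) or r) implies (s implies not s), u
3. s implies not s, u
4. not s, u
Accessibility: uRu
The negation has an open branch (countermodel exists).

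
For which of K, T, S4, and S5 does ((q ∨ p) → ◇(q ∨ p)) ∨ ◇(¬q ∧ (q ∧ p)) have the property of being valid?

T-tableau for the negation ¬(((q ∨ p) → ◇(q ∨ p)) ∨ ◇(¬q ∧ (q ∧ p))):
1. ¬(((q ∨ p) → ◇(q ∨ p)) ∨ ◇(¬q ∧ (q ∧ p))), w0
2. ¬((q ∨ p) → ◇(q ∨ p)), w0
3. ¬◇(¬q ∧ (q ∧ p)), w0
4. q ∨ p, w0
5. ¬◇(q ∨ p), w0
6. ¬(¬q ∧ (q ∧ p)), w0
7. ¬(q ∨ p), w0
8. ¬q, w0
9. ¬p, w0
10. p, w0
Accessibility: w0Rw0
Branch closes: p and ¬p both at w0.
Every branch closes (one shown): valid in T, hence also in S4, S5 (every theorem of T is a theorem of S4 and S5).
K-tableau for the negation ¬(((q ∨ p) → ◇(q ∨ p)) ∨ ◇(¬q ∧ (q ∧ p))):
1. ¬(((q ∨ p) → ◇(q ∨ p)) ∨ ◇(¬q ∧ (q ∧ p))), w0
2. ¬((q ∨ p) → ◇(q ∨ p)), w0
3. ¬◇(¬q ∧ (q ∧ p)), w0
4. q ∨ p, w0
5. ¬◇(q ∨ p), w0
6. p, w0
Complete open branch: countermodel on a K-frame, so not valid in K.

T, S4, S5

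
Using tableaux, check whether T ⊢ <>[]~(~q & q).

Tableau for the negation ~<>[]~(~q & q):
1. ~<>[]~(~q & q), w0
2. ~[]~(~q & q), w0
3. ~q & q, w1
4. ~q, w1
5. q, w1
Accessibility: w0Rw0, w0Rw1, w1Rw1
Branch closes: q and ~q both at w1.
All branches of the negation close; one closing branch shown above.

Valid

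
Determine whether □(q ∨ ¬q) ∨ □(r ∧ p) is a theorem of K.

Tableau for the negation ¬(□(q ∨ ¬q) ∨ □(r ∧ p)):
1. ¬(□(q ∨ ¬q) ∨ □(r ∧ p)), w0
2. ¬□(q ∨ ¬q), w0
3. ¬□(r ∧ p), w0
4. ¬(q ∨ ¬q), w1
5. ¬q, w1
6. q, w1
Accessibility: w0Rw1
Branch closes: q and ¬q both at w1.
Every branch of the negation's tableau closes; the branch above is one of them.

Yes, valid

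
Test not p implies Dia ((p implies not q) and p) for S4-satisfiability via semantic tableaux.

1. not p implies Dia ((p implies not q) and p), u
2. Dia ((p implies not q) and p), u
3. (p implies not q) and p, v
4. p implies not q, v
5. p, v
6. not q, v
Accessibility: uRu, uRv, vRv

Satisfiable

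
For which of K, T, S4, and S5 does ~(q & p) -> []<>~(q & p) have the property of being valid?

S5

S5-tableau for the negation ~(~(q & p) -> []<>~(q & p)):
1. ~(~(q & p) -> []<>~(q & p)), w0
2. ~(q & p), w0   [~->-rule on 1]
3. ~[]<>~(q & p), w0   [~->-rule on 1]
4. ~p, w0   [~&-rule on 2 (branches; this branch)]
5. ~<>~(q & p), w1   [~[]-rule on 3: fresh world w1, w0Rw1]
6. q & p, w0   [~<>-rule on 5 via w1Rw0]
7. q, w0   [&-rule on 6]
8. p, w0   [&-rule on 6]
Accessibility: w0Rw0, w0Rw1, w1Rw0, w1Rw1
Branch closes: p and ~p both at w0.
Every branch closes (one shown): valid in S5.
S4-tableau for the negation ~(~(q & p) -> []<>~(q & p)):
1. ~(~(q & p) -> []<>~(q & p)), w0
2. ~(q & p), w0   [~->-rule on 1]
3. ~[]<>~(q & p), w0   [~->-rule on 1]
4. ~p, w0   [~&-rule on 2 (branches; this branch)]
5. ~<>~(q & p), w1   [~[]-rule on 3: fresh world w1, w0Rw1]
6. q & p, w1   [~<>-rule on 5 via w1Rw1]
7. q, w1   [&-rule on 6]
8. p, w1   [&-rule on 6]
Accessibility: w0Rw0, w0Rw1, w1Rw1
Complete open branch: countermodel on an S4-frame, so not valid in S4, nor in K, T (the same frame is also a K-frame and a T-frame).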